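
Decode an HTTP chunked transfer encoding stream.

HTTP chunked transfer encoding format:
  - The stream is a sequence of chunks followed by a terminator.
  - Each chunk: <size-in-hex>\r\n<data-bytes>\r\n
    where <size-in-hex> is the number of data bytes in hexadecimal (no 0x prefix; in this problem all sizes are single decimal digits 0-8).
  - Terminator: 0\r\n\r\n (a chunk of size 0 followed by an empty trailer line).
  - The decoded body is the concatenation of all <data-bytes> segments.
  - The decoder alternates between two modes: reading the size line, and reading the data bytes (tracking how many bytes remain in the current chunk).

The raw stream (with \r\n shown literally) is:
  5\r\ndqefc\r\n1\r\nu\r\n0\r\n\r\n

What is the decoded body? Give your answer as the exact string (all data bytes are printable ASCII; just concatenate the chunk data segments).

Chunk 1: stream[0..1]='5' size=0x5=5, data at stream[3..8]='dqefc' -> body[0..5], body so far='dqefc'
Chunk 2: stream[10..11]='1' size=0x1=1, data at stream[13..14]='u' -> body[5..6], body so far='dqefcu'
Chunk 3: stream[16..17]='0' size=0 (terminator). Final body='dqefcu' (6 bytes)

Answer: dqefcu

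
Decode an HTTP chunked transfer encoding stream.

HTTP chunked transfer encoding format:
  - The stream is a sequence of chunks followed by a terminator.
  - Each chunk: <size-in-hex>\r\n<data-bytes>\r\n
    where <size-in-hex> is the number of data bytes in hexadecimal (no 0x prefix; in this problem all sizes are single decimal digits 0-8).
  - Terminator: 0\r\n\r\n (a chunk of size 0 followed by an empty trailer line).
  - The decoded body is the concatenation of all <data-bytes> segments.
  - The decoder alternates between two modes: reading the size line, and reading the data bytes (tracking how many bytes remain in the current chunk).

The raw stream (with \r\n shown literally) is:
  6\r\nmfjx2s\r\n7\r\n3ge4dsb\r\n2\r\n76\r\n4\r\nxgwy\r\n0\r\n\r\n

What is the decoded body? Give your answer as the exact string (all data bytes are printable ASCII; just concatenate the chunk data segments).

Answer: mfjx2s3ge4dsb76xgwy

Derivation:
Chunk 1: stream[0..1]='6' size=0x6=6, data at stream[3..9]='mfjx2s' -> body[0..6], body so far='mfjx2s'
Chunk 2: stream[11..12]='7' size=0x7=7, data at stream[14..21]='3ge4dsb' -> body[6..13], body so far='mfjx2s3ge4dsb'
Chunk 3: stream[23..24]='2' size=0x2=2, data at stream[26..28]='76' -> body[13..15], body so far='mfjx2s3ge4dsb76'
Chunk 4: stream[30..31]='4' size=0x4=4, data at stream[33..37]='xgwy' -> body[15..19], body so far='mfjx2s3ge4dsb76xgwy'
Chunk 5: stream[39..40]='0' size=0 (terminator). Final body='mfjx2s3ge4dsb76xgwy' (19 bytes)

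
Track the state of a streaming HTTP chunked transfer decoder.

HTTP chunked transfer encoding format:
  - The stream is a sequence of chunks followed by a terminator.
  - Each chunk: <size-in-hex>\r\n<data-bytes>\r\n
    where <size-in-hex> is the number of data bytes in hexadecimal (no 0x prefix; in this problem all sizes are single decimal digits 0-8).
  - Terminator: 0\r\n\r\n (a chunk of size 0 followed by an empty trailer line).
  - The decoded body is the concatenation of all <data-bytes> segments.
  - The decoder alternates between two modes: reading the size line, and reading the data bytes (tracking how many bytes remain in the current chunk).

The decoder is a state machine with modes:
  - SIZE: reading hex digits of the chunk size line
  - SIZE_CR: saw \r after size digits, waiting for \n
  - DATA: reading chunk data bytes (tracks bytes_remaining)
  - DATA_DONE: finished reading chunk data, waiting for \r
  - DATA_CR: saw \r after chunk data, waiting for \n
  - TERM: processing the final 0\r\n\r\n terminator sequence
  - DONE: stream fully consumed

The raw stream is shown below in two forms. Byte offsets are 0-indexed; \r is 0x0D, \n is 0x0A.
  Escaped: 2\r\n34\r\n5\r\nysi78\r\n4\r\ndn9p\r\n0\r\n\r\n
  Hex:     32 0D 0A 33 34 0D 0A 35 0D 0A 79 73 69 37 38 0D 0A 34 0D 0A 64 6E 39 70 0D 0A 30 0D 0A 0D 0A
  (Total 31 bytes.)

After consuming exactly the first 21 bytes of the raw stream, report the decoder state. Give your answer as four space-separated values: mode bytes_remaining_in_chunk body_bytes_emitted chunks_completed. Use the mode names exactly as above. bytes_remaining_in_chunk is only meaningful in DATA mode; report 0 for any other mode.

Answer: DATA 3 8 2

Derivation:
Byte 0 = '2': mode=SIZE remaining=0 emitted=0 chunks_done=0
Byte 1 = 0x0D: mode=SIZE_CR remaining=0 emitted=0 chunks_done=0
Byte 2 = 0x0A: mode=DATA remaining=2 emitted=0 chunks_done=0
Byte 3 = '3': mode=DATA remaining=1 emitted=1 chunks_done=0
Byte 4 = '4': mode=DATA_DONE remaining=0 emitted=2 chunks_done=0
Byte 5 = 0x0D: mode=DATA_CR remaining=0 emitted=2 chunks_done=0
Byte 6 = 0x0A: mode=SIZE remaining=0 emitted=2 chunks_done=1
Byte 7 = '5': mode=SIZE remaining=0 emitted=2 chunks_done=1
Byte 8 = 0x0D: mode=SIZE_CR remaining=0 emitted=2 chunks_done=1
Byte 9 = 0x0A: mode=DATA remaining=5 emitted=2 chunks_done=1
Byte 10 = 'y': mode=DATA remaining=4 emitted=3 chunks_done=1
Byte 11 = 's': mode=DATA remaining=3 emitted=4 chunks_done=1
Byte 12 = 'i': mode=DATA remaining=2 emitted=5 chunks_done=1
Byte 13 = '7': mode=DATA remaining=1 emitted=6 chunks_done=1
Byte 14 = '8': mode=DATA_DONE remaining=0 emitted=7 chunks_done=1
Byte 15 = 0x0D: mode=DATA_CR remaining=0 emitted=7 chunks_done=1
Byte 16 = 0x0A: mode=SIZE remaining=0 emitted=7 chunks_done=2
Byte 17 = '4': mode=SIZE remaining=0 emitted=7 chunks_done=2
Byte 18 = 0x0D: mode=SIZE_CR remaining=0 emitted=7 chunks_done=2
Byte 19 = 0x0A: mode=DATA remaining=4 emitted=7 chunks_done=2
Byte 20 = 'd': mode=DATA remaining=3 emitted=8 chunks_done=2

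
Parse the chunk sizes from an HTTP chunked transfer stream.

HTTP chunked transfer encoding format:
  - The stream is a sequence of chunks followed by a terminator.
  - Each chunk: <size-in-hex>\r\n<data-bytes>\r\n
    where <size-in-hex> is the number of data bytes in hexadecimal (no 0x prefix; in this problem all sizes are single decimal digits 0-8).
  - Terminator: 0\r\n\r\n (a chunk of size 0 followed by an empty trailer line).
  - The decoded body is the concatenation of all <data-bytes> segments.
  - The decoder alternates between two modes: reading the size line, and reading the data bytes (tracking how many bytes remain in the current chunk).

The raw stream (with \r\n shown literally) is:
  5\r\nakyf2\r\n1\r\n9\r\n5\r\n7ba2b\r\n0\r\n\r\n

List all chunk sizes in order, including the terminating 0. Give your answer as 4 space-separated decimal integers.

Chunk 1: stream[0..1]='5' size=0x5=5, data at stream[3..8]='akyf2' -> body[0..5], body so far='akyf2'
Chunk 2: stream[10..11]='1' size=0x1=1, data at stream[13..14]='9' -> body[5..6], body so far='akyf29'
Chunk 3: stream[16..17]='5' size=0x5=5, data at stream[19..24]='7ba2b' -> body[6..11], body so far='akyf297ba2b'
Chunk 4: stream[26..27]='0' size=0 (terminator). Final body='akyf297ba2b' (11 bytes)

Answer: 5 1 5 0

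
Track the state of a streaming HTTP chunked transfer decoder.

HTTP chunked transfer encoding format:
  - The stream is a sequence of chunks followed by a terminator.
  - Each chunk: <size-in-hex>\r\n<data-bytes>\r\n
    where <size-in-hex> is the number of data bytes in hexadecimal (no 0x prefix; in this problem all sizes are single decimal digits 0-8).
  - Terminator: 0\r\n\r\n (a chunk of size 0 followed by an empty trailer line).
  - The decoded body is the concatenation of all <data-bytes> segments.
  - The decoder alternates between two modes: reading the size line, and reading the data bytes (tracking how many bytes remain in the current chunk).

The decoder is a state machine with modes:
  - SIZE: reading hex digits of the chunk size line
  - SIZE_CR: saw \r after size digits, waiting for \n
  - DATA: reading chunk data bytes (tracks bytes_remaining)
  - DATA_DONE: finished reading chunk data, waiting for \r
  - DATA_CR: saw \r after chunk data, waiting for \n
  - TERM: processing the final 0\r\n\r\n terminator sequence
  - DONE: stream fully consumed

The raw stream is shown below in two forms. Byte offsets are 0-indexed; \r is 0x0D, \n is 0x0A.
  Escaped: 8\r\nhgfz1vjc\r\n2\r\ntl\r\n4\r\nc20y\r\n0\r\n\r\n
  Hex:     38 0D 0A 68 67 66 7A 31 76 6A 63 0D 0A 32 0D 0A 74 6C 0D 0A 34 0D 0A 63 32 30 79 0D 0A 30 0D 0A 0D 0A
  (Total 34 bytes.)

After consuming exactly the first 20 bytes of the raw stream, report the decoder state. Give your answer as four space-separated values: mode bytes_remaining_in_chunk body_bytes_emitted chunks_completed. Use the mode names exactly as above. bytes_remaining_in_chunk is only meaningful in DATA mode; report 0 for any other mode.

Answer: SIZE 0 10 2

Derivation:
Byte 0 = '8': mode=SIZE remaining=0 emitted=0 chunks_done=0
Byte 1 = 0x0D: mode=SIZE_CR remaining=0 emitted=0 chunks_done=0
Byte 2 = 0x0A: mode=DATA remaining=8 emitted=0 chunks_done=0
Byte 3 = 'h': mode=DATA remaining=7 emitted=1 chunks_done=0
Byte 4 = 'g': mode=DATA remaining=6 emitted=2 chunks_done=0
Byte 5 = 'f': mode=DATA remaining=5 emitted=3 chunks_done=0
Byte 6 = 'z': mode=DATA remaining=4 emitted=4 chunks_done=0
Byte 7 = '1': mode=DATA remaining=3 emitted=5 chunks_done=0
Byte 8 = 'v': mode=DATA remaining=2 emitted=6 chunks_done=0
Byte 9 = 'j': mode=DATA remaining=1 emitted=7 chunks_done=0
Byte 10 = 'c': mode=DATA_DONE remaining=0 emitted=8 chunks_done=0
Byte 11 = 0x0D: mode=DATA_CR remaining=0 emitted=8 chunks_done=0
Byte 12 = 0x0A: mode=SIZE remaining=0 emitted=8 chunks_done=1
Byte 13 = '2': mode=SIZE remaining=0 emitted=8 chunks_done=1
Byte 14 = 0x0D: mode=SIZE_CR remaining=0 emitted=8 chunks_done=1
Byte 15 = 0x0A: mode=DATA remaining=2 emitted=8 chunks_done=1
Byte 16 = 't': mode=DATA remaining=1 emitted=9 chunks_done=1
Byte 17 = 'l': mode=DATA_DONE remaining=0 emitted=10 chunks_done=1
Byte 18 = 0x0D: mode=DATA_CR remaining=0 emitted=10 chunks_done=1
Byte 19 = 0x0A: mode=SIZE remaining=0 emitted=10 chunks_done=2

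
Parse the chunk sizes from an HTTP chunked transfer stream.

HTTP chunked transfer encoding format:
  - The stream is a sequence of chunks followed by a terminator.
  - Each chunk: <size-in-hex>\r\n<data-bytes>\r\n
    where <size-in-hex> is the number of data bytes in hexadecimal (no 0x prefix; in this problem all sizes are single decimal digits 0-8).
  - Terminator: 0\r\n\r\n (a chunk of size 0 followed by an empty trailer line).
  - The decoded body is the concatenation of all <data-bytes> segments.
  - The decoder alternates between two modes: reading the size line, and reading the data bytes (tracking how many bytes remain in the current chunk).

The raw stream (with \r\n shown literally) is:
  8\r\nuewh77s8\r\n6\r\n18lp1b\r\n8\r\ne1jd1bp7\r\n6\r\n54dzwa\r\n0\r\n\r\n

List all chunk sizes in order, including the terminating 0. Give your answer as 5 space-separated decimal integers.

Chunk 1: stream[0..1]='8' size=0x8=8, data at stream[3..11]='uewh77s8' -> body[0..8], body so far='uewh77s8'
Chunk 2: stream[13..14]='6' size=0x6=6, data at stream[16..22]='18lp1b' -> body[8..14], body so far='uewh77s818lp1b'
Chunk 3: stream[24..25]='8' size=0x8=8, data at stream[27..35]='e1jd1bp7' -> body[14..22], body so far='uewh77s818lp1be1jd1bp7'
Chunk 4: stream[37..38]='6' size=0x6=6, data at stream[40..46]='54dzwa' -> body[22..28], body so far='uewh77s818lp1be1jd1bp754dzwa'
Chunk 5: stream[48..49]='0' size=0 (terminator). Final body='uewh77s818lp1be1jd1bp754dzwa' (28 bytes)

Answer: 8 6 8 6 0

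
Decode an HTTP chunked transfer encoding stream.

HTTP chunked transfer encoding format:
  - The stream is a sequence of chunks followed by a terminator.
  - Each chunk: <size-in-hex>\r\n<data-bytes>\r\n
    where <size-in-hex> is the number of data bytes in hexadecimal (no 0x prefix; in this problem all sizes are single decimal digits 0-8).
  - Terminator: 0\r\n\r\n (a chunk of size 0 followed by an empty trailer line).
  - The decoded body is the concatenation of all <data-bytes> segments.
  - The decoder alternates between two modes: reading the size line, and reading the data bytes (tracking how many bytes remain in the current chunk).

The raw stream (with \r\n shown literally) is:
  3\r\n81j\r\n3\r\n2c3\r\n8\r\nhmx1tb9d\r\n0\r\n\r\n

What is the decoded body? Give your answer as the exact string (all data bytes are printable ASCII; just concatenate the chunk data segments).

Answer: 81j2c3hmx1tb9d

Derivation:
Chunk 1: stream[0..1]='3' size=0x3=3, data at stream[3..6]='81j' -> body[0..3], body so far='81j'
Chunk 2: stream[8..9]='3' size=0x3=3, data at stream[11..14]='2c3' -> body[3..6], body so far='81j2c3'
Chunk 3: stream[16..17]='8' size=0x8=8, data at stream[19..27]='hmx1tb9d' -> body[6..14], body so far='81j2c3hmx1tb9d'
Chunk 4: stream[29..30]='0' size=0 (terminator). Final body='81j2c3hmx1tb9d' (14 bytes)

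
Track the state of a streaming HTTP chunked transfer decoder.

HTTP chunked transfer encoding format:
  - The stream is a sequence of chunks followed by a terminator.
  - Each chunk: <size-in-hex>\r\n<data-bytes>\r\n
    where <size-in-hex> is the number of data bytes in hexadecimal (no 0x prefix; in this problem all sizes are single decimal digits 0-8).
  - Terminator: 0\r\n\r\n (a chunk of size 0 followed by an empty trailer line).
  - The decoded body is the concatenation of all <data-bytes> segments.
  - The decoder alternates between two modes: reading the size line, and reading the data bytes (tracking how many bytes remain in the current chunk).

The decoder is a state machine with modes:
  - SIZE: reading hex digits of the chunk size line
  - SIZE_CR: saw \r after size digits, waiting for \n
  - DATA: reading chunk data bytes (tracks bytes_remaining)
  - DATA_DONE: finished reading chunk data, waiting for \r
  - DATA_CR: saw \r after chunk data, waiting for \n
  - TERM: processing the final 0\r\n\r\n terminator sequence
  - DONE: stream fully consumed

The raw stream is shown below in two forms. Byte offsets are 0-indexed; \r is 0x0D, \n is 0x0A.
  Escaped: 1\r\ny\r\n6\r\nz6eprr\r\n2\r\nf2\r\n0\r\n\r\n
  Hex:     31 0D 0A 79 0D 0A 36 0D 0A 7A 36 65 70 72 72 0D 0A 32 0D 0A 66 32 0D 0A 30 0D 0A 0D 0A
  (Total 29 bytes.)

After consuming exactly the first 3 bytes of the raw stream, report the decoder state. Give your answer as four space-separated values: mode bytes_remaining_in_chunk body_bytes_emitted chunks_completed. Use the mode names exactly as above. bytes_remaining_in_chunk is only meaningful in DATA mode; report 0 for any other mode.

Byte 0 = '1': mode=SIZE remaining=0 emitted=0 chunks_done=0
Byte 1 = 0x0D: mode=SIZE_CR remaining=0 emitted=0 chunks_done=0
Byte 2 = 0x0A: mode=DATA remaining=1 emitted=0 chunks_done=0

Answer: DATA 1 0 0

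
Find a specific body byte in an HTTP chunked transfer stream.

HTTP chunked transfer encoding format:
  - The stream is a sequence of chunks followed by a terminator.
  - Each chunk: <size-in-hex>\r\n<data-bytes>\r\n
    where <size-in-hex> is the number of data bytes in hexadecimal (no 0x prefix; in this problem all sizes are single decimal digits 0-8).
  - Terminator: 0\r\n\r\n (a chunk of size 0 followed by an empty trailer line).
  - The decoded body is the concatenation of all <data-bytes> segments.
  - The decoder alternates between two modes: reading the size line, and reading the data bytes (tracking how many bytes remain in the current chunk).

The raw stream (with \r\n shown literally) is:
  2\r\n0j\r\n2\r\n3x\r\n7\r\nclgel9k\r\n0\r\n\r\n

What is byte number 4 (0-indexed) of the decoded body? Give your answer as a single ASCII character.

Answer: c

Derivation:
Chunk 1: stream[0..1]='2' size=0x2=2, data at stream[3..5]='0j' -> body[0..2], body so far='0j'
Chunk 2: stream[7..8]='2' size=0x2=2, data at stream[10..12]='3x' -> body[2..4], body so far='0j3x'
Chunk 3: stream[14..15]='7' size=0x7=7, data at stream[17..24]='clgel9k' -> body[4..11], body so far='0j3xclgel9k'
Chunk 4: stream[26..27]='0' size=0 (terminator). Final body='0j3xclgel9k' (11 bytes)
Body byte 4 = 'c'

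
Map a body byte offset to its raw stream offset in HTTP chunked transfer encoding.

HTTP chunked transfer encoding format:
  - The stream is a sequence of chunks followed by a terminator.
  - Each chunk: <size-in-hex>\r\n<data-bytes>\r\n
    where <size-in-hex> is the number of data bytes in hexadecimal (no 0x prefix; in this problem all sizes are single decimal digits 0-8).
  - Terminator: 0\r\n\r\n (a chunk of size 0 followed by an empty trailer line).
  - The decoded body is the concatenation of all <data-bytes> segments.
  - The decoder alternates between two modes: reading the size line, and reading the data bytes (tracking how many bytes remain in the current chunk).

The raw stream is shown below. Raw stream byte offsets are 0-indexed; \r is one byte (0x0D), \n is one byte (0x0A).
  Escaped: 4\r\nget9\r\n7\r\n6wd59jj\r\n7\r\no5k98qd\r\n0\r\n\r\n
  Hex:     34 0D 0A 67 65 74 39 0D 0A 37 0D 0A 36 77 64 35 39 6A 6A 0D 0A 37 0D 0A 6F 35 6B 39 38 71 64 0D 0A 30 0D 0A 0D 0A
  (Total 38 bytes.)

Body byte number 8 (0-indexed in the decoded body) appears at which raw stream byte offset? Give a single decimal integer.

Answer: 16

Derivation:
Chunk 1: stream[0..1]='4' size=0x4=4, data at stream[3..7]='get9' -> body[0..4], body so far='get9'
Chunk 2: stream[9..10]='7' size=0x7=7, data at stream[12..19]='6wd59jj' -> body[4..11], body so far='get96wd59jj'
Chunk 3: stream[21..22]='7' size=0x7=7, data at stream[24..31]='o5k98qd' -> body[11..18], body so far='get96wd59jjo5k98qd'
Chunk 4: stream[33..34]='0' size=0 (terminator). Final body='get96wd59jjo5k98qd' (18 bytes)
Body byte 8 at stream offset 16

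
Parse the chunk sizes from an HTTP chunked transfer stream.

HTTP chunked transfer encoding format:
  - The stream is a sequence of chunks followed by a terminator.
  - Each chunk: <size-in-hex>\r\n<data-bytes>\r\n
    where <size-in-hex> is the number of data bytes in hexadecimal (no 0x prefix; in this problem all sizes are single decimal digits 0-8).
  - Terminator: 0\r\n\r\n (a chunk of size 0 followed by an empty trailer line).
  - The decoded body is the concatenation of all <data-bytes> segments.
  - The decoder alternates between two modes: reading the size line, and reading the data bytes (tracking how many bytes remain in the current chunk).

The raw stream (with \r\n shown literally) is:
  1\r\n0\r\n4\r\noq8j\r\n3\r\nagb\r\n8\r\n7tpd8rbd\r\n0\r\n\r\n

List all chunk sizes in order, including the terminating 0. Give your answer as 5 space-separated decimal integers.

Answer: 1 4 3 8 0

Derivation:
Chunk 1: stream[0..1]='1' size=0x1=1, data at stream[3..4]='0' -> body[0..1], body so far='0'
Chunk 2: stream[6..7]='4' size=0x4=4, data at stream[9..13]='oq8j' -> body[1..5], body so far='0oq8j'
Chunk 3: stream[15..16]='3' size=0x3=3, data at stream[18..21]='agb' -> body[5..8], body so far='0oq8jagb'
Chunk 4: stream[23..24]='8' size=0x8=8, data at stream[26..34]='7tpd8rbd' -> body[8..16], body so far='0oq8jagb7tpd8rbd'
Chunk 5: stream[36..37]='0' size=0 (terminator). Final body='0oq8jagb7tpd8rbd' (16 bytes)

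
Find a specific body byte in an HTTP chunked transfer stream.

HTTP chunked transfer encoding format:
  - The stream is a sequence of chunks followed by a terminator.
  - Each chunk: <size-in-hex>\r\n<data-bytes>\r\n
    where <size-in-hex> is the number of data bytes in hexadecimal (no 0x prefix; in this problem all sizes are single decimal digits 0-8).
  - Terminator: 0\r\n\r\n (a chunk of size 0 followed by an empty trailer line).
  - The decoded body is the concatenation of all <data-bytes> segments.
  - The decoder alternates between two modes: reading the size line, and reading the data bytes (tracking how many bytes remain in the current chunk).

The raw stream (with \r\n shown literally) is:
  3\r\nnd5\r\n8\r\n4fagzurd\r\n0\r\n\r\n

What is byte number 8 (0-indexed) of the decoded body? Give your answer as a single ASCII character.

Answer: u

Derivation:
Chunk 1: stream[0..1]='3' size=0x3=3, data at stream[3..6]='nd5' -> body[0..3], body so far='nd5'
Chunk 2: stream[8..9]='8' size=0x8=8, data at stream[11..19]='4fagzurd' -> body[3..11], body so far='nd54fagzurd'
Chunk 3: stream[21..22]='0' size=0 (terminator). Final body='nd54fagzurd' (11 bytes)
Body byte 8 = 'u'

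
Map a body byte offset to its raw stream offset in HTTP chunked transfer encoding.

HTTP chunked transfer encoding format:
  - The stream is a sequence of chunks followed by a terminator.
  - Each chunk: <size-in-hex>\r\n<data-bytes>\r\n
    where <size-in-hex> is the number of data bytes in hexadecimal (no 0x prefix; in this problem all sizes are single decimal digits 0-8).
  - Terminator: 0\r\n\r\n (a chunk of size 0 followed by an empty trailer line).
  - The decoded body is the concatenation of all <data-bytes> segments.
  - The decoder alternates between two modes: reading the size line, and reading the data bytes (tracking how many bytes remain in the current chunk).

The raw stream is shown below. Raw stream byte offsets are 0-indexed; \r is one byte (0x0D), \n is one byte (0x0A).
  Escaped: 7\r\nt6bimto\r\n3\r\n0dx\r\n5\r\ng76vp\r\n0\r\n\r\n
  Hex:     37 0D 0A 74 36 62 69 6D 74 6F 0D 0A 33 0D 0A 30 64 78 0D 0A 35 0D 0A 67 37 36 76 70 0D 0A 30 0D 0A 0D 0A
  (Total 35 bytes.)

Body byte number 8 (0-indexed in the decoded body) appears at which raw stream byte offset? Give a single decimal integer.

Chunk 1: stream[0..1]='7' size=0x7=7, data at stream[3..10]='t6bimto' -> body[0..7], body so far='t6bimto'
Chunk 2: stream[12..13]='3' size=0x3=3, data at stream[15..18]='0dx' -> body[7..10], body so far='t6bimto0dx'
Chunk 3: stream[20..21]='5' size=0x5=5, data at stream[23..28]='g76vp' -> body[10..15], body so far='t6bimto0dxg76vp'
Chunk 4: stream[30..31]='0' size=0 (terminator). Final body='t6bimto0dxg76vp' (15 bytes)
Body byte 8 at stream offset 16

Answer: 16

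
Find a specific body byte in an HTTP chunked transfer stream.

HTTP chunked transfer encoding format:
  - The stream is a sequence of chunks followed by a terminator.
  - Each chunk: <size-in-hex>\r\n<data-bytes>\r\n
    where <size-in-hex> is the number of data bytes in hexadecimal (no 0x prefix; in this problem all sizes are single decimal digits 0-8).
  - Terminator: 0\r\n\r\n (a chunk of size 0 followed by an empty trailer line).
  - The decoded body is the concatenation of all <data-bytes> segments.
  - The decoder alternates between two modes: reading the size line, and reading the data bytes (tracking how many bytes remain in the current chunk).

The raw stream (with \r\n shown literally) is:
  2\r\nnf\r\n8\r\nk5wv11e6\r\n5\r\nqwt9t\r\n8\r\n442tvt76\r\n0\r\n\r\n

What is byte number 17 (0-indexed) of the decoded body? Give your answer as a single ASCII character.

Chunk 1: stream[0..1]='2' size=0x2=2, data at stream[3..5]='nf' -> body[0..2], body so far='nf'
Chunk 2: stream[7..8]='8' size=0x8=8, data at stream[10..18]='k5wv11e6' -> body[2..10], body so far='nfk5wv11e6'
Chunk 3: stream[20..21]='5' size=0x5=5, data at stream[23..28]='qwt9t' -> body[10..15], body so far='nfk5wv11e6qwt9t'
Chunk 4: stream[30..31]='8' size=0x8=8, data at stream[33..41]='442tvt76' -> body[15..23], body so far='nfk5wv11e6qwt9t442tvt76'
Chunk 5: stream[43..44]='0' size=0 (terminator). Final body='nfk5wv11e6qwt9t442tvt76' (23 bytes)
Body byte 17 = '2'

Answer: 2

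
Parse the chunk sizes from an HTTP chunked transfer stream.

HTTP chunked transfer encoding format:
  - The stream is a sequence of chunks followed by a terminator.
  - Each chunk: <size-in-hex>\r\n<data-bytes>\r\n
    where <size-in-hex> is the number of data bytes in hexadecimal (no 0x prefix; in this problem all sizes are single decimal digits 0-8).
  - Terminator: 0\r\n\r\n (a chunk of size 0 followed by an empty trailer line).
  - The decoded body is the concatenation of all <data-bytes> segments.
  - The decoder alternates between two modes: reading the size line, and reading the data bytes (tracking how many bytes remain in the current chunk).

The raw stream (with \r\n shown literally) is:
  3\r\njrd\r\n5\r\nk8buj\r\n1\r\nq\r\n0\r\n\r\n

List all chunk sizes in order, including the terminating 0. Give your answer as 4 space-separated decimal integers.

Chunk 1: stream[0..1]='3' size=0x3=3, data at stream[3..6]='jrd' -> body[0..3], body so far='jrd'
Chunk 2: stream[8..9]='5' size=0x5=5, data at stream[11..16]='k8buj' -> body[3..8], body so far='jrdk8buj'
Chunk 3: stream[18..19]='1' size=0x1=1, data at stream[21..22]='q' -> body[8..9], body so far='jrdk8bujq'
Chunk 4: stream[24..25]='0' size=0 (terminator). Final body='jrdk8bujq' (9 bytes)

Answer: 3 5 1 0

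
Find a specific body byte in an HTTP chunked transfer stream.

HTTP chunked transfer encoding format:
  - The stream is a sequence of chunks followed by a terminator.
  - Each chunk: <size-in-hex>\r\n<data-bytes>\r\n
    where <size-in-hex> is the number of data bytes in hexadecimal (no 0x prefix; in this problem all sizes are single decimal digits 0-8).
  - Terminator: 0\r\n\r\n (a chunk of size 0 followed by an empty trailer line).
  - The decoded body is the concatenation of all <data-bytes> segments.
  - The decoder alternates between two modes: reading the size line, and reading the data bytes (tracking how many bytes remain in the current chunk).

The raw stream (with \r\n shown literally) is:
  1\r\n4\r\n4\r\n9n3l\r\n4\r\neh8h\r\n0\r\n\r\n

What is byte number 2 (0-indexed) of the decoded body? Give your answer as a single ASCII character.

Answer: n

Derivation:
Chunk 1: stream[0..1]='1' size=0x1=1, data at stream[3..4]='4' -> body[0..1], body so far='4'
Chunk 2: stream[6..7]='4' size=0x4=4, data at stream[9..13]='9n3l' -> body[1..5], body so far='49n3l'
Chunk 3: stream[15..16]='4' size=0x4=4, data at stream[18..22]='eh8h' -> body[5..9], body so far='49n3leh8h'
Chunk 4: stream[24..25]='0' size=0 (terminator). Final body='49n3leh8h' (9 bytes)
Body byte 2 = 'n'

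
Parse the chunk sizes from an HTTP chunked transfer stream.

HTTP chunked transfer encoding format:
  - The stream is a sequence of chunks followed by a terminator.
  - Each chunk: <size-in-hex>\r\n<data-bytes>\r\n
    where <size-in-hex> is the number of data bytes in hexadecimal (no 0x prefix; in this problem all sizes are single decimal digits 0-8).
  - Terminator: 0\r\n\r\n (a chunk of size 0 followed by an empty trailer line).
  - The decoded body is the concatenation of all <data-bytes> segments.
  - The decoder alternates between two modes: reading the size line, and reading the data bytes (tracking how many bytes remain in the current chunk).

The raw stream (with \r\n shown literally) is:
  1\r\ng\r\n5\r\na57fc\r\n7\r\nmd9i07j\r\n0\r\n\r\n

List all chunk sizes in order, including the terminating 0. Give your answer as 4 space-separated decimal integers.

Chunk 1: stream[0..1]='1' size=0x1=1, data at stream[3..4]='g' -> body[0..1], body so far='g'
Chunk 2: stream[6..7]='5' size=0x5=5, data at stream[9..14]='a57fc' -> body[1..6], body so far='ga57fc'
Chunk 3: stream[16..17]='7' size=0x7=7, data at stream[19..26]='md9i07j' -> body[6..13], body so far='ga57fcmd9i07j'
Chunk 4: stream[28..29]='0' size=0 (terminator). Final body='ga57fcmd9i07j' (13 bytes)

Answer: 1 5 7 0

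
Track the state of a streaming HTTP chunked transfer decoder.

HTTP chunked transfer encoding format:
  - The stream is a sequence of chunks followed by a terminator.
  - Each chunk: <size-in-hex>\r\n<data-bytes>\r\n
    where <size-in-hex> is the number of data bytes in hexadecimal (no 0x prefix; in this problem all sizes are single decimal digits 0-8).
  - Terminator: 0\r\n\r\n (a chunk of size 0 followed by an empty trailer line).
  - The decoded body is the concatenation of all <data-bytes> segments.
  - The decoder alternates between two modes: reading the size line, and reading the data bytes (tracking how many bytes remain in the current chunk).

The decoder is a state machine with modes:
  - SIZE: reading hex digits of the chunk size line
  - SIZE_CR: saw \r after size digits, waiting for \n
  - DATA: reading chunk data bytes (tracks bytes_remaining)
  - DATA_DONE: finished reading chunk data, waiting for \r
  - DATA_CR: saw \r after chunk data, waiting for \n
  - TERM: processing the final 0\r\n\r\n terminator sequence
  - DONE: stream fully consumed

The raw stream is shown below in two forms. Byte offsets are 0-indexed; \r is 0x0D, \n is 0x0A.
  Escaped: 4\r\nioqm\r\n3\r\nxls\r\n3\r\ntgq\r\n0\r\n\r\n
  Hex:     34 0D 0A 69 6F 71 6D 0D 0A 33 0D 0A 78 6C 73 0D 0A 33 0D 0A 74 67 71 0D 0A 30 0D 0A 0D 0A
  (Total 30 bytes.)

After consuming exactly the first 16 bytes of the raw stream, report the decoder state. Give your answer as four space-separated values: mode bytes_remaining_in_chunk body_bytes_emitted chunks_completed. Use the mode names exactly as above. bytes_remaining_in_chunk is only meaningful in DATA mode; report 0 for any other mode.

Answer: DATA_CR 0 7 1

Derivation:
Byte 0 = '4': mode=SIZE remaining=0 emitted=0 chunks_done=0
Byte 1 = 0x0D: mode=SIZE_CR remaining=0 emitted=0 chunks_done=0
Byte 2 = 0x0A: mode=DATA remaining=4 emitted=0 chunks_done=0
Byte 3 = 'i': mode=DATA remaining=3 emitted=1 chunks_done=0
Byte 4 = 'o': mode=DATA remaining=2 emitted=2 chunks_done=0
Byte 5 = 'q': mode=DATA remaining=1 emitted=3 chunks_done=0
Byte 6 = 'm': mode=DATA_DONE remaining=0 emitted=4 chunks_done=0
Byte 7 = 0x0D: mode=DATA_CR remaining=0 emitted=4 chunks_done=0
Byte 8 = 0x0A: mode=SIZE remaining=0 emitted=4 chunks_done=1
Byte 9 = '3': mode=SIZE remaining=0 emitted=4 chunks_done=1
Byte 10 = 0x0D: mode=SIZE_CR remaining=0 emitted=4 chunks_done=1
Byte 11 = 0x0A: mode=DATA remaining=3 emitted=4 chunks_done=1
Byte 12 = 'x': mode=DATA remaining=2 emitted=5 chunks_done=1
Byte 13 = 'l': mode=DATA remaining=1 emitted=6 chunks_done=1
Byte 14 = 's': mode=DATA_DONE remaining=0 emitted=7 chunks_done=1
Byte 15 = 0x0D: mode=DATA_CR remaining=0 emitted=7 chunks_done=1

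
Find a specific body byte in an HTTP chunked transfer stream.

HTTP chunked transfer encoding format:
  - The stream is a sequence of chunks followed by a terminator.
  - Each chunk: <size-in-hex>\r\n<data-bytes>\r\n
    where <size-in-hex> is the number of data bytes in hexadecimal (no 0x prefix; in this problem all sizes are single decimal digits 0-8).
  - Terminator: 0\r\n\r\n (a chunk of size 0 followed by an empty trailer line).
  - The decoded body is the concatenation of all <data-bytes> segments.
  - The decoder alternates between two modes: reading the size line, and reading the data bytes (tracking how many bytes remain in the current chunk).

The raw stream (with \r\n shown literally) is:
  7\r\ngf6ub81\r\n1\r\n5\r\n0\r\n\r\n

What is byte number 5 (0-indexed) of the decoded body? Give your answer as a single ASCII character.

Answer: 8

Derivation:
Chunk 1: stream[0..1]='7' size=0x7=7, data at stream[3..10]='gf6ub81' -> body[0..7], body so far='gf6ub81'
Chunk 2: stream[12..13]='1' size=0x1=1, data at stream[15..16]='5' -> body[7..8], body so far='gf6ub815'
Chunk 3: stream[18..19]='0' size=0 (terminator). Final body='gf6ub815' (8 bytes)
Body byte 5 = '8'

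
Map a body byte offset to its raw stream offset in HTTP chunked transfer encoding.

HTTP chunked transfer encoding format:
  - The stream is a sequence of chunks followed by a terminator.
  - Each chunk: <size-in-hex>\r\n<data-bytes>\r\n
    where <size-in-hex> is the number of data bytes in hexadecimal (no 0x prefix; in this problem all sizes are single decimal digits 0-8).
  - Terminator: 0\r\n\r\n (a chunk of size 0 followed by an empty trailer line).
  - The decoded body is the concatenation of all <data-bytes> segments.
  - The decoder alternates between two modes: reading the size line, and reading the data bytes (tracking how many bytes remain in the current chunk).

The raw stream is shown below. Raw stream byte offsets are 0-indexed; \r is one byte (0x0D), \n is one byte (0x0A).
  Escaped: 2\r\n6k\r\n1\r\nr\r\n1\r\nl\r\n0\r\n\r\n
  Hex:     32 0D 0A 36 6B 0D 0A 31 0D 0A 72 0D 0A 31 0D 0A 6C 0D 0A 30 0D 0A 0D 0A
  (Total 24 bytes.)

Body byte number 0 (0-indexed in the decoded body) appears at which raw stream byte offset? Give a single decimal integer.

Chunk 1: stream[0..1]='2' size=0x2=2, data at stream[3..5]='6k' -> body[0..2], body so far='6k'
Chunk 2: stream[7..8]='1' size=0x1=1, data at stream[10..11]='r' -> body[2..3], body so far='6kr'
Chunk 3: stream[13..14]='1' size=0x1=1, data at stream[16..17]='l' -> body[3..4], body so far='6krl'
Chunk 4: stream[19..20]='0' size=0 (terminator). Final body='6krl' (4 bytes)
Body byte 0 at stream offset 3

Answer: 3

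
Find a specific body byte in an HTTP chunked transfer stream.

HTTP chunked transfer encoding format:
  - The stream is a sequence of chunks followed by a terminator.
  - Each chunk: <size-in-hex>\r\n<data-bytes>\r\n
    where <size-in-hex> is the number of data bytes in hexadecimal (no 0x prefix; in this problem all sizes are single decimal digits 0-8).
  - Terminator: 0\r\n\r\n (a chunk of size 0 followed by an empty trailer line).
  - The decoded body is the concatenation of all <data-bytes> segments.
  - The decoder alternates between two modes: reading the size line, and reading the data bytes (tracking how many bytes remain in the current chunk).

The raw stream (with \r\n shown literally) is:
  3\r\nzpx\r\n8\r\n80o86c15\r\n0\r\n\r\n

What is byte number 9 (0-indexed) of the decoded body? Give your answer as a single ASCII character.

Chunk 1: stream[0..1]='3' size=0x3=3, data at stream[3..6]='zpx' -> body[0..3], body so far='zpx'
Chunk 2: stream[8..9]='8' size=0x8=8, data at stream[11..19]='80o86c15' -> body[3..11], body so far='zpx80o86c15'
Chunk 3: stream[21..22]='0' size=0 (terminator). Final body='zpx80o86c15' (11 bytes)
Body byte 9 = '1'

Answer: 1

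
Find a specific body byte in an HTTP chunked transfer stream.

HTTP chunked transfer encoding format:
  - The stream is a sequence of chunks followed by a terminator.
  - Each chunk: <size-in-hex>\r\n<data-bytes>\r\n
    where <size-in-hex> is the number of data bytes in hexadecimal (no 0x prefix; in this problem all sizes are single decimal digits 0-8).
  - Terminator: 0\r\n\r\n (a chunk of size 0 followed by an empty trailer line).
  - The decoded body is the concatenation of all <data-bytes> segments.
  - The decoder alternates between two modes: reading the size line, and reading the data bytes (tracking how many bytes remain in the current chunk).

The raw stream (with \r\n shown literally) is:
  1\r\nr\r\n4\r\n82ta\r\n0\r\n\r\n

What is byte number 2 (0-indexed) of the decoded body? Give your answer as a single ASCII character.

Chunk 1: stream[0..1]='1' size=0x1=1, data at stream[3..4]='r' -> body[0..1], body so far='r'
Chunk 2: stream[6..7]='4' size=0x4=4, data at stream[9..13]='82ta' -> body[1..5], body so far='r82ta'
Chunk 3: stream[15..16]='0' size=0 (terminator). Final body='r82ta' (5 bytes)
Body byte 2 = '2'

Answer: 2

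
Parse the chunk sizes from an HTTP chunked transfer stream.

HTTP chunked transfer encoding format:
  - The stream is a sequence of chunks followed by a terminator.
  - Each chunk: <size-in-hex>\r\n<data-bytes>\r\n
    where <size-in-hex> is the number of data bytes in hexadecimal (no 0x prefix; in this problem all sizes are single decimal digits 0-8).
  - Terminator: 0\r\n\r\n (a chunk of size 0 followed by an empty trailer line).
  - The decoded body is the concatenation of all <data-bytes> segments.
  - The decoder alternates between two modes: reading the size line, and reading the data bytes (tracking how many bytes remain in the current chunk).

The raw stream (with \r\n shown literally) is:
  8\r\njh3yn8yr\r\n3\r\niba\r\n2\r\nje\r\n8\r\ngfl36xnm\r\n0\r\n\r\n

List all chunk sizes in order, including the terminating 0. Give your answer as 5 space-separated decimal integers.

Chunk 1: stream[0..1]='8' size=0x8=8, data at stream[3..11]='jh3yn8yr' -> body[0..8], body so far='jh3yn8yr'
Chunk 2: stream[13..14]='3' size=0x3=3, data at stream[16..19]='iba' -> body[8..11], body so far='jh3yn8yriba'
Chunk 3: stream[21..22]='2' size=0x2=2, data at stream[24..26]='je' -> body[11..13], body so far='jh3yn8yribaje'
Chunk 4: stream[28..29]='8' size=0x8=8, data at stream[31..39]='gfl36xnm' -> body[13..21], body so far='jh3yn8yribajegfl36xnm'
Chunk 5: stream[41..42]='0' size=0 (terminator). Final body='jh3yn8yribajegfl36xnm' (21 bytes)

Answer: 8 3 2 8 0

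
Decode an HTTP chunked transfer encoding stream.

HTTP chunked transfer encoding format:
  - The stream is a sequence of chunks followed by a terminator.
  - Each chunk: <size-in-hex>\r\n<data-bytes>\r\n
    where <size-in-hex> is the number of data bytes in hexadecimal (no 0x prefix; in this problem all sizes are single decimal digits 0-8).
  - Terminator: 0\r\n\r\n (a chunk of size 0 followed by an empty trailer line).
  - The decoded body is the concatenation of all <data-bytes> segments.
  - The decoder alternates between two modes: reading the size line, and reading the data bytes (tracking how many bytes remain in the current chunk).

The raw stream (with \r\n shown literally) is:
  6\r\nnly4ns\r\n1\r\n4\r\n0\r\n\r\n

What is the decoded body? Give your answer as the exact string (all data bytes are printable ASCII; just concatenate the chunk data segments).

Chunk 1: stream[0..1]='6' size=0x6=6, data at stream[3..9]='nly4ns' -> body[0..6], body so far='nly4ns'
Chunk 2: stream[11..12]='1' size=0x1=1, data at stream[14..15]='4' -> body[6..7], body so far='nly4ns4'
Chunk 3: stream[17..18]='0' size=0 (terminator). Final body='nly4ns4' (7 bytes)

Answer: nly4ns4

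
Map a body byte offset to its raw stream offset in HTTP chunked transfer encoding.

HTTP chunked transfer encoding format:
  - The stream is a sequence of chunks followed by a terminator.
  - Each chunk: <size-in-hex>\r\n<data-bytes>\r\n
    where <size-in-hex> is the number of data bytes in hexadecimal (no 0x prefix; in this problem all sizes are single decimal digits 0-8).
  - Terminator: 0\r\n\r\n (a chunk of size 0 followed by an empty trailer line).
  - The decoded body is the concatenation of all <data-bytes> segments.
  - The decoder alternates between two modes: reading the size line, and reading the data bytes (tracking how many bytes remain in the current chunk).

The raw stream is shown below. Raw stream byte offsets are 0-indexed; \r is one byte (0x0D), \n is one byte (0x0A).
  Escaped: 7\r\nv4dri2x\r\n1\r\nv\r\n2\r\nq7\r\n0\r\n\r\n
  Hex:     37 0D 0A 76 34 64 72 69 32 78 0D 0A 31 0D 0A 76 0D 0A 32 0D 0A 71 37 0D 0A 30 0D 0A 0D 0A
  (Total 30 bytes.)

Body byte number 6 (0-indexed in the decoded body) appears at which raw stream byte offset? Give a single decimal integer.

Chunk 1: stream[0..1]='7' size=0x7=7, data at stream[3..10]='v4dri2x' -> body[0..7], body so far='v4dri2x'
Chunk 2: stream[12..13]='1' size=0x1=1, data at stream[15..16]='v' -> body[7..8], body so far='v4dri2xv'
Chunk 3: stream[18..19]='2' size=0x2=2, data at stream[21..23]='q7' -> body[8..10], body so far='v4dri2xvq7'
Chunk 4: stream[25..26]='0' size=0 (terminator). Final body='v4dri2xvq7' (10 bytes)
Body byte 6 at stream offset 9

Answer: 9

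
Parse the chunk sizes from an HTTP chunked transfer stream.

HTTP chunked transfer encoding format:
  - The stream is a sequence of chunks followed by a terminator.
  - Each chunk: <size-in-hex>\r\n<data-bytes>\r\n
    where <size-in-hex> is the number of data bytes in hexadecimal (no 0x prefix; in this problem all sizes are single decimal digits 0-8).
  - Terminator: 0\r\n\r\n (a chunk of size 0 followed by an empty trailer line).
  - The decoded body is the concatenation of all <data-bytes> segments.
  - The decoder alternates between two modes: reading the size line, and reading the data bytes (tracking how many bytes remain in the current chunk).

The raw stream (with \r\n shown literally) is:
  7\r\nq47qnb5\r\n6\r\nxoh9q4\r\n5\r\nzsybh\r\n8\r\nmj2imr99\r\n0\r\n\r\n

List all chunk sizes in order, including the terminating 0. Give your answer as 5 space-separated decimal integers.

Answer: 7 6 5 8 0

Derivation:
Chunk 1: stream[0..1]='7' size=0x7=7, data at stream[3..10]='q47qnb5' -> body[0..7], body so far='q47qnb5'
Chunk 2: stream[12..13]='6' size=0x6=6, data at stream[15..21]='xoh9q4' -> body[7..13], body so far='q47qnb5xoh9q4'
Chunk 3: stream[23..24]='5' size=0x5=5, data at stream[26..31]='zsybh' -> body[13..18], body so far='q47qnb5xoh9q4zsybh'
Chunk 4: stream[33..34]='8' size=0x8=8, data at stream[36..44]='mj2imr99' -> body[18..26], body so far='q47qnb5xoh9q4zsybhmj2imr99'
Chunk 5: stream[46..47]='0' size=0 (terminator). Final body='q47qnb5xoh9q4zsybhmj2imr99' (26 bytes)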